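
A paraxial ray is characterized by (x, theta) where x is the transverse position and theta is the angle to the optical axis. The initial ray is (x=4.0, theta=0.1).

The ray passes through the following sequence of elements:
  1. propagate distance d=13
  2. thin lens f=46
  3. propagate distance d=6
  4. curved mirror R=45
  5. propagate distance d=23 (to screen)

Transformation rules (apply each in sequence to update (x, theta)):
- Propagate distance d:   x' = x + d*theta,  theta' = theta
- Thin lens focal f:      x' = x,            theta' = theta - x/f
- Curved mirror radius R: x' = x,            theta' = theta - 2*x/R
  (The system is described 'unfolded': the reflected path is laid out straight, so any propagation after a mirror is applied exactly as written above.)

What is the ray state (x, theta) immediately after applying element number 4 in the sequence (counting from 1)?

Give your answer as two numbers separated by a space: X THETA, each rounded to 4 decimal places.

Answer: 5.2087 -0.2467

Derivation:
Initial: x=4.0000 theta=0.1000
After 1 (propagate distance d=13): x=5.3000 theta=0.1000
After 2 (thin lens f=46): x=5.3000 theta=-7/460 (≈-0.0152)
After 3 (propagate distance d=6): x=599/115 (≈5.2087) theta=-7/460 (≈-0.0152)
After 4 (curved mirror R=45): x=599/115 (≈5.2087) theta=-5107/20700 (≈-0.2467)
Rounded to 4 decimal places: x = 5.2087, theta = -0.2467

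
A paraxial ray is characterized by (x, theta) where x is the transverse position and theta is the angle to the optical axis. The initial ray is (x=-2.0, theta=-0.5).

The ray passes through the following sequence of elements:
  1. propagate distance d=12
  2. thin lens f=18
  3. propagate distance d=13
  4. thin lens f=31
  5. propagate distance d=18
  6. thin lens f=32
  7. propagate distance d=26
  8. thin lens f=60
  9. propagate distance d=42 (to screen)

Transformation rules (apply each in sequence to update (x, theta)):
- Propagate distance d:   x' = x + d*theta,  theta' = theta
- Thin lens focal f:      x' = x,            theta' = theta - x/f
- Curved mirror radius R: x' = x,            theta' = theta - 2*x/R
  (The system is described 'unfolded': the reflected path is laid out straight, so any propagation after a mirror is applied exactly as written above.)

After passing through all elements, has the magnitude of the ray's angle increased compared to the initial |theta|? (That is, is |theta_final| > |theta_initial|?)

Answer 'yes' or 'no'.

Answer: no

Derivation:
Initial: x=-2.0000 theta=-0.5000
After 1 (propagate distance d=12): x=-8.0000 theta=-0.5000
After 2 (thin lens f=18): x=-8.0000 theta=-1/18 (≈-0.0556)
After 3 (propagate distance d=13): x=-157/18 (≈-8.7222) theta=-1/18 (≈-0.0556)
After 4 (thin lens f=31): x=-157/18 (≈-8.7222) theta=7/31 (≈0.2258)
After 5 (propagate distance d=18): x=-2599/558 (≈-4.6577) theta=7/31 (≈0.2258)
After 6 (thin lens f=32): x=-2599/558 (≈-4.6577) theta=6631/17856 (≈0.3714)
After 7 (propagate distance d=26): x=14873/2976 (≈4.9976) theta=6631/17856 (≈0.3714)
After 8 (thin lens f=60): x=14873/2976 (≈4.9976) theta=51437/178560 (≈0.2881)
After 9 (propagate distance d=42 (to screen)): x=508789/29760 (≈17.0964) theta=51437/178560 (≈0.2881)
|theta_initial|=0.5000 |theta_final|=51437/178560 (≈0.2881) -> not increased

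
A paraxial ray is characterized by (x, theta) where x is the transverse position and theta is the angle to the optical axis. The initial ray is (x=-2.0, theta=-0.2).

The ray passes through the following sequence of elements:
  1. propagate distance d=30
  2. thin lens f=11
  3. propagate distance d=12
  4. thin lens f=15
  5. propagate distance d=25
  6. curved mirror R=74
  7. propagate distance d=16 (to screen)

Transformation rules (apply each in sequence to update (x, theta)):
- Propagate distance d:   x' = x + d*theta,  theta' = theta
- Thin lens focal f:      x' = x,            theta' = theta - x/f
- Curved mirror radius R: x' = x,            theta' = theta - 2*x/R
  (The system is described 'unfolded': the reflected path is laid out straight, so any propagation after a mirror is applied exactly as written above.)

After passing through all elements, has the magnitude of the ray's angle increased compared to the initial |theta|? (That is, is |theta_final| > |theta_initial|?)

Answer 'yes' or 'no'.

Answer: yes

Derivation:
Initial: x=-2.0000 theta=-0.2000
After 1 (propagate distance d=30): x=-8.0000 theta=-0.2000
After 2 (thin lens f=11): x=-8.0000 theta=29/55 (≈0.5273)
After 3 (propagate distance d=12): x=-92/55 (≈-1.6727) theta=29/55 (≈0.5273)
After 4 (thin lens f=15): x=-92/55 (≈-1.6727) theta=527/825 (≈0.6388)
After 5 (propagate distance d=25): x=2359/165 (≈14.2970) theta=527/825 (≈0.6388)
After 6 (curved mirror R=74): x=2359/165 (≈14.2970) theta=2568/10175 (≈0.2524)
After 7 (propagate distance d=16 (to screen)): x=559679/30525 (≈18.3351) theta=2568/10175 (≈0.2524)
|theta_initial|=0.2000 |theta_final|=2568/10175 (≈0.2524) -> increased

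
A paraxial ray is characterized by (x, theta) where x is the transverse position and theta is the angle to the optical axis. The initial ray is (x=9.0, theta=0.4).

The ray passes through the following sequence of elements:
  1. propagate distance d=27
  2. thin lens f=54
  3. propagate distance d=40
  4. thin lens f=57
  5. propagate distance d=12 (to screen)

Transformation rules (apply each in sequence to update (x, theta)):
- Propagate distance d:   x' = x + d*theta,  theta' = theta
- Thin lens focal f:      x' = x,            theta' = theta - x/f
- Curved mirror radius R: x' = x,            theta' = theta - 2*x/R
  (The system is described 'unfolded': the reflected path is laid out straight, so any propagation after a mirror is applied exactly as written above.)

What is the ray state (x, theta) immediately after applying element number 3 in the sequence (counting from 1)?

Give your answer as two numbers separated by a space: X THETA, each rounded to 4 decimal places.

Answer: 21.1333 0.0333

Derivation:
Initial: x=9.0000 theta=0.4000
After 1 (propagate distance d=27): x=19.8000 theta=0.4000
After 2 (thin lens f=54): x=19.8000 theta=1/30 (≈0.0333)
After 3 (propagate distance d=40): x=317/15 (≈21.1333) theta=1/30 (≈0.0333)
Rounded to 4 decimal places: x = 21.1333, theta = 0.0333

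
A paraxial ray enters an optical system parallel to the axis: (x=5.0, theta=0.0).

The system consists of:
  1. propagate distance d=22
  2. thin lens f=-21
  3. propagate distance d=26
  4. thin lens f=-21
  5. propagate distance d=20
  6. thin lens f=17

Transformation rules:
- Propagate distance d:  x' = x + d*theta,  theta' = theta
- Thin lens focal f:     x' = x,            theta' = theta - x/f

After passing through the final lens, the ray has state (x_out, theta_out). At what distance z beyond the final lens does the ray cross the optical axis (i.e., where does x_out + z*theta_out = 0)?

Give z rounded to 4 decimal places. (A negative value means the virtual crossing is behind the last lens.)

Answer: 33.5004

Derivation:
Initial: x=5.0000 theta=0.0000
After 1 (propagate distance d=22): x=5.0000 theta=0.0000
After 2 (thin lens f=-21): x=5.0000 theta=5/21 (≈0.2381)
After 3 (propagate distance d=26): x=235/21 (≈11.1905) theta=5/21 (≈0.2381)
After 4 (thin lens f=-21): x=235/21 (≈11.1905) theta=340/441 (≈0.7710)
After 5 (propagate distance d=20): x=11735/441 (≈26.6100) theta=340/441 (≈0.7710)
After 6 (thin lens f=17): x=11735/441 (≈26.6100) theta=-1985/2499 (≈-0.7943)
z_focus = -x_out/theta_out = -(11735/441)/(-1985/2499) = 39899/1191 ≈ 33.5004
Rounded to 4 decimal places: z = 33.5004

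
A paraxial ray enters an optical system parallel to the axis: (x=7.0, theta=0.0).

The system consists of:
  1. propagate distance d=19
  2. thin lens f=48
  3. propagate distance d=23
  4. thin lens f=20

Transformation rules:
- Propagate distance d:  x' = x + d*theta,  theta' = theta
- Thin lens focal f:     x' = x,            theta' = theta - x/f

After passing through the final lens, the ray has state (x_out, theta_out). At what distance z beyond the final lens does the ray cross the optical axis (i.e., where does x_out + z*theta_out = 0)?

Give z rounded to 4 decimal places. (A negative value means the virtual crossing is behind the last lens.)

Answer: 11.1111

Derivation:
Initial: x=7.0000 theta=0.0000
After 1 (propagate distance d=19): x=7.0000 theta=0.0000
After 2 (thin lens f=48): x=7.0000 theta=-7/48 (≈-0.1458)
After 3 (propagate distance d=23): x=175/48 (≈3.6458) theta=-7/48 (≈-0.1458)
After 4 (thin lens f=20): x=175/48 (≈3.6458) theta=-21/64 (≈-0.3281)
z_focus = -x_out/theta_out = -(175/48)/(-21/64) = 100/9 ≈ 11.1111
Rounded to 4 decimal places: z = 11.1111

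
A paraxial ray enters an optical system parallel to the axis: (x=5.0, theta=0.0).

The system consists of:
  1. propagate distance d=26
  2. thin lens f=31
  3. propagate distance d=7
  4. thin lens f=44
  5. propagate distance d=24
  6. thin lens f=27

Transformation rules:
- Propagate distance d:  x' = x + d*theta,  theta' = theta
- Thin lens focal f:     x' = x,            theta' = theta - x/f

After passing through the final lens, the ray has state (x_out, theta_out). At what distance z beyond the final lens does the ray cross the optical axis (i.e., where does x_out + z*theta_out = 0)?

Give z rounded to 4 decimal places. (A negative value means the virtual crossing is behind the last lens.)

Initial: x=5.0000 theta=0.0000
After 1 (propagate distance d=26): x=5.0000 theta=0.0000
After 2 (thin lens f=31): x=5.0000 theta=-5/31 (≈-0.1613)
After 3 (propagate distance d=7): x=120/31 (≈3.8710) theta=-5/31 (≈-0.1613)
After 4 (thin lens f=44): x=120/31 (≈3.8710) theta=-85/341 (≈-0.2493)
After 5 (propagate distance d=24): x=-720/341 (≈-2.1114) theta=-85/341 (≈-0.2493)
After 6 (thin lens f=27): x=-720/341 (≈-2.1114) theta=-175/1023 (≈-0.1711)
z_focus = -x_out/theta_out = -(-720/341)/(-175/1023) = -432/35 ≈ -12.3429
Rounded to 4 decimal places: z = -12.3429

Answer: -12.3429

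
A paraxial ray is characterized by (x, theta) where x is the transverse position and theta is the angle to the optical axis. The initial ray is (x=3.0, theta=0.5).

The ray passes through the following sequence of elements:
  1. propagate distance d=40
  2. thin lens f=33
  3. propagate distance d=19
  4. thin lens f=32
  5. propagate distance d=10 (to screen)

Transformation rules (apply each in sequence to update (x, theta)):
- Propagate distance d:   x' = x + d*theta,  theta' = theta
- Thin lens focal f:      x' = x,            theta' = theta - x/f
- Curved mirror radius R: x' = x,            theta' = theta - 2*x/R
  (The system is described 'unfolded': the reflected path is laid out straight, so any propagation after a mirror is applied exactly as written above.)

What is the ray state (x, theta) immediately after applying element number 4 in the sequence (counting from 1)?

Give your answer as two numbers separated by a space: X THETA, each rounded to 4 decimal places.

Answer: 19.2576 -0.7988

Derivation:
Initial: x=3.0000 theta=0.5000
After 1 (propagate distance d=40): x=23.0000 theta=0.5000
After 2 (thin lens f=33): x=23.0000 theta=-13/66 (≈-0.1970)
After 3 (propagate distance d=19): x=1271/66 (≈19.2576) theta=-13/66 (≈-0.1970)
After 4 (thin lens f=32): x=1271/66 (≈19.2576) theta=-1687/2112 (≈-0.7988)
Rounded to 4 decimal places: x = 19.2576, theta = -0.7988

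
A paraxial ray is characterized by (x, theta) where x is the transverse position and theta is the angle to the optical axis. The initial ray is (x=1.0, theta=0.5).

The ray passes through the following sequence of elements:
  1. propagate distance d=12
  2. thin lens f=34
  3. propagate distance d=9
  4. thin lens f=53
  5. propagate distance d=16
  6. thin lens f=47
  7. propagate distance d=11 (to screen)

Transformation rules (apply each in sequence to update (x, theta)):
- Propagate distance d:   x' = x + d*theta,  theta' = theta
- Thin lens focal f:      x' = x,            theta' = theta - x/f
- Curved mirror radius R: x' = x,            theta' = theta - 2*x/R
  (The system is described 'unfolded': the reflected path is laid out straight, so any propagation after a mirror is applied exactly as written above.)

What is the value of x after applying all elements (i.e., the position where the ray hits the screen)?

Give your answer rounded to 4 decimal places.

Answer: 9.9961

Derivation:
Initial: x=1.0000 theta=0.5000
After 1 (propagate distance d=12): x=7.0000 theta=0.5000
After 2 (thin lens f=34): x=7.0000 theta=5/17 (≈0.2941)
After 3 (propagate distance d=9): x=164/17 (≈9.6471) theta=5/17 (≈0.2941)
After 4 (thin lens f=53): x=164/17 (≈9.6471) theta=101/901 (≈0.1121)
After 5 (propagate distance d=16): x=10308/901 (≈11.4406) theta=101/901 (≈0.1121)
After 6 (thin lens f=47): x=10308/901 (≈11.4406) theta=-5561/42347 (≈-0.1313)
After 7 (propagate distance d=11 (to screen)): x=423305/42347 (≈9.9961) theta=-5561/42347 (≈-0.1313)
Rounded to 4 decimal places: x = 9.9961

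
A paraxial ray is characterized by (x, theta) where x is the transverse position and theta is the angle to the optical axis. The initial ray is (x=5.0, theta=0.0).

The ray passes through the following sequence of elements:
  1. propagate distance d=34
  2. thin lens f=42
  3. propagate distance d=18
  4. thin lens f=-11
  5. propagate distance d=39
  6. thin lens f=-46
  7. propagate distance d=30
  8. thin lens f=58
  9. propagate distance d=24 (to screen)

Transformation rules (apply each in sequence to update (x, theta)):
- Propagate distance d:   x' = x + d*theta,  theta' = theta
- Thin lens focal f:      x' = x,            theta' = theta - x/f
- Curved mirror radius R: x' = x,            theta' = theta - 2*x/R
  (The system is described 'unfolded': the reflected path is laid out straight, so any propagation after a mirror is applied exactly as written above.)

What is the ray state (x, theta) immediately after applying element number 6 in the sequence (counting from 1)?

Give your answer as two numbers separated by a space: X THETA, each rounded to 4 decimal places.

Answer: 8.3442 0.3221

Derivation:
Initial: x=5.0000 theta=0.0000
After 1 (propagate distance d=34): x=5.0000 theta=0.0000
After 2 (thin lens f=42): x=5.0000 theta=-5/42 (≈-0.1190)
After 3 (propagate distance d=18): x=20/7 (≈2.8571) theta=-5/42 (≈-0.1190)
After 4 (thin lens f=-11): x=20/7 (≈2.8571) theta=65/462 (≈0.1407)
After 5 (propagate distance d=39): x=1285/154 (≈8.3442) theta=65/462 (≈0.1407)
After 6 (thin lens f=-46): x=1285/154 (≈8.3442) theta=6845/21252 (≈0.3221)
Rounded to 4 decimal places: x = 8.3442, theta = 0.3221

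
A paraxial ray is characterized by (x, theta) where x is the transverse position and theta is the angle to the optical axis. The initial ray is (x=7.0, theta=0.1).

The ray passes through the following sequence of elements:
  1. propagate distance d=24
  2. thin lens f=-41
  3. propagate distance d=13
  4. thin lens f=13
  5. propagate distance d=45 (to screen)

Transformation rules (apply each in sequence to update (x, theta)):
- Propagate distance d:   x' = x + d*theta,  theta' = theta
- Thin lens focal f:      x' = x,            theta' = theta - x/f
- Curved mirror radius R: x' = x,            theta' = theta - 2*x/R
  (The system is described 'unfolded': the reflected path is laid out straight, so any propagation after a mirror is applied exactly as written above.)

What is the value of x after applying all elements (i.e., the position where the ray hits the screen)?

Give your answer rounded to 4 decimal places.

Initial: x=7.0000 theta=0.1000
After 1 (propagate distance d=24): x=9.4000 theta=0.1000
After 2 (thin lens f=-41): x=9.4000 theta=27/82 (≈0.3293)
After 3 (propagate distance d=13): x=5609/410 (≈13.6805) theta=27/82 (≈0.3293)
After 4 (thin lens f=13): x=5609/410 (≈13.6805) theta=-47/65 (≈-0.7231)
After 5 (propagate distance d=45 (to screen)): x=-100513/5330 (≈-18.8580) theta=-47/65 (≈-0.7231)
Rounded to 4 decimal places: x = -18.8580

Answer: -18.8580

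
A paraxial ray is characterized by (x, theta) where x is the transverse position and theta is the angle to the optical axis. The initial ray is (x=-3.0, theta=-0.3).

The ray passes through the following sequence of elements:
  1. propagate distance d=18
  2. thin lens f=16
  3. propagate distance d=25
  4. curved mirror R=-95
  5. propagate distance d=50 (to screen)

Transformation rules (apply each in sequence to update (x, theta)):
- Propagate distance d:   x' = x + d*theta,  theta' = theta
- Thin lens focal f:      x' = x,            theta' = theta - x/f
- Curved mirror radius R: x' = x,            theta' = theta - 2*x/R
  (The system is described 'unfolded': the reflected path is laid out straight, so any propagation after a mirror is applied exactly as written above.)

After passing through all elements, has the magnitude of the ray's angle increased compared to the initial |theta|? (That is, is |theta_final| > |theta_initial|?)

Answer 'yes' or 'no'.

Initial: x=-3.0000 theta=-0.3000
After 1 (propagate distance d=18): x=-8.4000 theta=-0.3000
After 2 (thin lens f=16): x=-8.4000 theta=0.2250
After 3 (propagate distance d=25): x=-2.7750 theta=0.2250
After 4 (curved mirror R=-95): x=-2.7750 theta=633/3800 (≈0.1666)
After 5 (propagate distance d=50 (to screen)): x=4221/760 (≈5.5539) theta=633/3800 (≈0.1666)
|theta_initial|=0.3000 |theta_final|=633/3800 (≈0.1666) -> not increased

Answer: no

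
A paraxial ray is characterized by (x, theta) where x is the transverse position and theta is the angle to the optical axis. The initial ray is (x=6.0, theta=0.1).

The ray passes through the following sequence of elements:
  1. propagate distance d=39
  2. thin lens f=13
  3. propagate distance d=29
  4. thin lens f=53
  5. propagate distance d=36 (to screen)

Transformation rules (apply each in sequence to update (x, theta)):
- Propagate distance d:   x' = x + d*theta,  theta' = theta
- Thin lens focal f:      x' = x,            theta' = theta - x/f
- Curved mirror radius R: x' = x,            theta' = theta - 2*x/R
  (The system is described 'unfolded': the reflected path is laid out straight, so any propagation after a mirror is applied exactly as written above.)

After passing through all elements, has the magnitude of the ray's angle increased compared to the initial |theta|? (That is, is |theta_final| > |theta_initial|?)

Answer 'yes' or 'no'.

Initial: x=6.0000 theta=0.1000
After 1 (propagate distance d=39): x=9.9000 theta=0.1000
After 2 (thin lens f=13): x=9.9000 theta=-43/65 (≈-0.6615)
After 3 (propagate distance d=29): x=-1207/130 (≈-9.2846) theta=-43/65 (≈-0.6615)
After 4 (thin lens f=53): x=-1207/130 (≈-9.2846) theta=-3351/6890 (≈-0.4864)
After 5 (propagate distance d=36 (to screen)): x=-184607/6890 (≈-26.7935) theta=-3351/6890 (≈-0.4864)
|theta_initial|=0.1000 |theta_final|=3351/6890 (≈0.4864) -> increased

Answer: yes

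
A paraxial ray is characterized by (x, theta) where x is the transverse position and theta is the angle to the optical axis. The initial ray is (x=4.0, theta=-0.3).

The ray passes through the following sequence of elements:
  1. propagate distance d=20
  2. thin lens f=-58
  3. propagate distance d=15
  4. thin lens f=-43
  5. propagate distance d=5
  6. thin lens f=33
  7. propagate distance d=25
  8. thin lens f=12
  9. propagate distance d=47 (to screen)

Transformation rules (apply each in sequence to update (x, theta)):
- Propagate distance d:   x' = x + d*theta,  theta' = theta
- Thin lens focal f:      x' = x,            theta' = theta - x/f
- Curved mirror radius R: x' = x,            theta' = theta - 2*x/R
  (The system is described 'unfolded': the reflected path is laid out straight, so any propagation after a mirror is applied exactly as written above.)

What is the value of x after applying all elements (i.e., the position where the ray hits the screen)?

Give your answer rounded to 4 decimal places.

Initial: x=4.0000 theta=-0.3000
After 1 (propagate distance d=20): x=-2.0000 theta=-0.3000
After 2 (thin lens f=-58): x=-2.0000 theta=-97/290 (≈-0.3345)
After 3 (propagate distance d=15): x=-407/58 (≈-7.0172) theta=-97/290 (≈-0.3345)
After 4 (thin lens f=-43): x=-407/58 (≈-7.0172) theta=-107/215 (≈-0.4977)
After 5 (propagate distance d=5): x=-23707/2494 (≈-9.5056) theta=-107/215 (≈-0.4977)
After 6 (thin lens f=33): x=-23707/2494 (≈-9.5056) theta=-86263/411510 (≈-0.2096)
After 7 (propagate distance d=25): x=-606823/41151 (≈-14.7463) theta=-86263/411510 (≈-0.2096)
After 8 (thin lens f=12): x=-606823/41151 (≈-14.7463) theta=2516537/2469060 (≈1.0192)
After 9 (propagate distance d=47 (to screen)): x=81867859/2469060 (≈33.1575) theta=2516537/2469060 (≈1.0192)
Rounded to 4 decimal places: x = 33.1575

Answer: 33.1575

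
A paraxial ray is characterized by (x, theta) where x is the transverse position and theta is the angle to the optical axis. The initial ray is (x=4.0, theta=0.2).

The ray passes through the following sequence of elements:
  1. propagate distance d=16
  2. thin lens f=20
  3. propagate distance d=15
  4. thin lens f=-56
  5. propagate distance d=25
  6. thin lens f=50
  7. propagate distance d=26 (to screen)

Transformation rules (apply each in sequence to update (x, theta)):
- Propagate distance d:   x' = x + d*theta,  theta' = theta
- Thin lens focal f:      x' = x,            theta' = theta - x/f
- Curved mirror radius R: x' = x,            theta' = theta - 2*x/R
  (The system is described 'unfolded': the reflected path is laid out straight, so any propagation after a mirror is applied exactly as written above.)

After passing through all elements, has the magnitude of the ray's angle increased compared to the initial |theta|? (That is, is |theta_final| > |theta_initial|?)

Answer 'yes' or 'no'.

Answer: no

Derivation:
Initial: x=4.0000 theta=0.2000
After 1 (propagate distance d=16): x=7.2000 theta=0.2000
After 2 (thin lens f=20): x=7.2000 theta=-0.1600
After 3 (propagate distance d=15): x=4.8000 theta=-0.1600
After 4 (thin lens f=-56): x=4.8000 theta=-13/175 (≈-0.0743)
After 5 (propagate distance d=25): x=103/35 (≈2.9429) theta=-13/175 (≈-0.0743)
After 6 (thin lens f=50): x=103/35 (≈2.9429) theta=-233/1750 (≈-0.1331)
After 7 (propagate distance d=26 (to screen)): x=-454/875 (≈-0.5189) theta=-233/1750 (≈-0.1331)
|theta_initial|=0.2000 |theta_final|=233/1750 (≈0.1331) -> not increased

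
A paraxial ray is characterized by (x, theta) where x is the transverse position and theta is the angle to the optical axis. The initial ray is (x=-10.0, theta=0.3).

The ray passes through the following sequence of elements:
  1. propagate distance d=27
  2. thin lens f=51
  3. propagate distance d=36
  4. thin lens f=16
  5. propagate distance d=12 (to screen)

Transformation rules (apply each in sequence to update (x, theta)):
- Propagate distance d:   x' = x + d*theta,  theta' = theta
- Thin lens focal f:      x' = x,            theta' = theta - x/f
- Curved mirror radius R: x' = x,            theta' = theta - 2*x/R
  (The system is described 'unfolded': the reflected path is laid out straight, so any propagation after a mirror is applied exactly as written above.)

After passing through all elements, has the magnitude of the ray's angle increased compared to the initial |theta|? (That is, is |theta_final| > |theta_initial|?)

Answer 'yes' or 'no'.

Initial: x=-10.0000 theta=0.3000
After 1 (propagate distance d=27): x=-1.9000 theta=0.3000
After 2 (thin lens f=51): x=-1.9000 theta=86/255 (≈0.3373)
After 3 (propagate distance d=36): x=1741/170 (≈10.2412) theta=86/255 (≈0.3373)
After 4 (thin lens f=16): x=1741/170 (≈10.2412) theta=-2471/8160 (≈-0.3028)
After 5 (propagate distance d=12 (to screen)): x=4493/680 (≈6.6074) theta=-2471/8160 (≈-0.3028)
|theta_initial|=0.3000 |theta_final|=2471/8160 (≈0.3028) -> increased

Answer: yes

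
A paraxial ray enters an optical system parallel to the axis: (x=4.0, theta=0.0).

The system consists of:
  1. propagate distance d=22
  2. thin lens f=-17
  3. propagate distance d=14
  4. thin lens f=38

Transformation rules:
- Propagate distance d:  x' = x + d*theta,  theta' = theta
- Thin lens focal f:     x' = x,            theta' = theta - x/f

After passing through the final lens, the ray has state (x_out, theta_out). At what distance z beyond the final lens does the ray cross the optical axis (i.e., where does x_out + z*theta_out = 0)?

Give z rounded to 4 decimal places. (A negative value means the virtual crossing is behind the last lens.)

Answer: -168.2857

Derivation:
Initial: x=4.0000 theta=0.0000
After 1 (propagate distance d=22): x=4.0000 theta=0.0000
After 2 (thin lens f=-17): x=4.0000 theta=4/17 (≈0.2353)
After 3 (propagate distance d=14): x=124/17 (≈7.2941) theta=4/17 (≈0.2353)
After 4 (thin lens f=38): x=124/17 (≈7.2941) theta=14/323 (≈0.0433)
z_focus = -x_out/theta_out = -(124/17)/(14/323) = -1178/7 ≈ -168.2857
Rounded to 4 decimal places: z = -168.2857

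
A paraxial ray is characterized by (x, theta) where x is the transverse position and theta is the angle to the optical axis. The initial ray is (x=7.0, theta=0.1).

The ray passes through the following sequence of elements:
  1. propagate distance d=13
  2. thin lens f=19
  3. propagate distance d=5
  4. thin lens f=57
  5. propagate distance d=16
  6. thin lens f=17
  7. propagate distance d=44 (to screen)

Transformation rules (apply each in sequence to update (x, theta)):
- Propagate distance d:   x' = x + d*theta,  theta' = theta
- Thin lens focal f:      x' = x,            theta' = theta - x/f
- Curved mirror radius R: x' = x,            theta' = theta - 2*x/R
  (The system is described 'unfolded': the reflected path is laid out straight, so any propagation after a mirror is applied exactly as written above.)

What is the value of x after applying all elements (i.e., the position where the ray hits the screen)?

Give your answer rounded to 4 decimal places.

Initial: x=7.0000 theta=0.1000
After 1 (propagate distance d=13): x=8.3000 theta=0.1000
After 2 (thin lens f=19): x=8.3000 theta=-32/95 (≈-0.3368)
After 3 (propagate distance d=5): x=1257/190 (≈6.6158) theta=-32/95 (≈-0.3368)
After 4 (thin lens f=57): x=1257/190 (≈6.6158) theta=-327/722 (≈-0.4529)
After 5 (propagate distance d=16): x=-2277/3610 (≈-0.6307) theta=-327/722 (≈-0.4529)
After 6 (thin lens f=17): x=-2277/3610 (≈-0.6307) theta=-12759/30685 (≈-0.4158)
After 7 (propagate distance d=44 (to screen)): x=-1161501/61370 (≈-18.9262) theta=-12759/30685 (≈-0.4158)
Rounded to 4 decimal places: x = -18.9262

Answer: -18.9262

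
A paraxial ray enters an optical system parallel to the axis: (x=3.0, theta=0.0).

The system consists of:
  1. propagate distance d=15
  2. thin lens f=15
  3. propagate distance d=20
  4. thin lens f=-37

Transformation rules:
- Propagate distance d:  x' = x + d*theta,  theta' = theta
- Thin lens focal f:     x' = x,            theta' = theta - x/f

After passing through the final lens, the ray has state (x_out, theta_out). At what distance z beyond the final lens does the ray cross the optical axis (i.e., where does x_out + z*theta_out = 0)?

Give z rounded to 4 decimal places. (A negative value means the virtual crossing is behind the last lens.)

Initial: x=3.0000 theta=0.0000
After 1 (propagate distance d=15): x=3.0000 theta=0.0000
After 2 (thin lens f=15): x=3.0000 theta=-0.2000
After 3 (propagate distance d=20): x=-1.0000 theta=-0.2000
After 4 (thin lens f=-37): x=-1.0000 theta=-42/185 (≈-0.2270)
z_focus = -x_out/theta_out = -(-1.0000)/(-42/185) = -185/42 ≈ -4.4048
Rounded to 4 decimal places: z = -4.4048

Answer: -4.4048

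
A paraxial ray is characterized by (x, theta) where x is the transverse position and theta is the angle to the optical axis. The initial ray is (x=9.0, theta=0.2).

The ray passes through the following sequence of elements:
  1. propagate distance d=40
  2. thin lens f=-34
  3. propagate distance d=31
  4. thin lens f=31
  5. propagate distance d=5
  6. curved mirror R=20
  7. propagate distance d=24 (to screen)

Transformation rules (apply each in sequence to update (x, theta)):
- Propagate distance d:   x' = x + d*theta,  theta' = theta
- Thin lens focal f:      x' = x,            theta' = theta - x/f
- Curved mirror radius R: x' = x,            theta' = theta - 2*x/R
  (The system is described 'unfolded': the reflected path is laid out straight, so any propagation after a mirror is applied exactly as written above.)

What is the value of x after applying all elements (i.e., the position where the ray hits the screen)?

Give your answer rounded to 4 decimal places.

Initial: x=9.0000 theta=0.2000
After 1 (propagate distance d=40): x=17.0000 theta=0.2000
After 2 (thin lens f=-34): x=17.0000 theta=0.7000
After 3 (propagate distance d=31): x=38.7000 theta=0.7000
After 4 (thin lens f=31): x=38.7000 theta=-17/31 (≈-0.5484)
After 5 (propagate distance d=5): x=11147/310 (≈35.9581) theta=-17/31 (≈-0.5484)
After 6 (curved mirror R=20): x=11147/310 (≈35.9581) theta=-12847/3100 (≈-4.1442)
After 7 (propagate distance d=24 (to screen)): x=-98429/1550 (≈-63.5026) theta=-12847/3100 (≈-4.1442)
Rounded to 4 decimal places: x = -63.5026

Answer: -63.5026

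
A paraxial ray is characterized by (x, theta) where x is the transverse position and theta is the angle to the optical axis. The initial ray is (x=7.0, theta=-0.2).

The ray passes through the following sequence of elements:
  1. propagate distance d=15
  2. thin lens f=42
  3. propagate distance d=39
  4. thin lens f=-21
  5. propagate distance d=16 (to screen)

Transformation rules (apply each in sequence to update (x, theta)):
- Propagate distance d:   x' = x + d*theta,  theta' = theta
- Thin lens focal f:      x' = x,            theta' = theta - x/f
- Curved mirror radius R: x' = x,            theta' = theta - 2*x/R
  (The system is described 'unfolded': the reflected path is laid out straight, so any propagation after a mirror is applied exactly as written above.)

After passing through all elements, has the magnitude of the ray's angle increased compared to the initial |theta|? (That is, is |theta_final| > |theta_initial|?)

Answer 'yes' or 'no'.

Initial: x=7.0000 theta=-0.2000
After 1 (propagate distance d=15): x=4.0000 theta=-0.2000
After 2 (thin lens f=42): x=4.0000 theta=-31/105 (≈-0.2952)
After 3 (propagate distance d=39): x=-263/35 (≈-7.5143) theta=-31/105 (≈-0.2952)
After 4 (thin lens f=-21): x=-263/35 (≈-7.5143) theta=-32/49 (≈-0.6531)
After 5 (propagate distance d=16 (to screen)): x=-4401/245 (≈-17.9633) theta=-32/49 (≈-0.6531)
|theta_initial|=0.2000 |theta_final|=32/49 (≈0.6531) -> increased

Answer: yes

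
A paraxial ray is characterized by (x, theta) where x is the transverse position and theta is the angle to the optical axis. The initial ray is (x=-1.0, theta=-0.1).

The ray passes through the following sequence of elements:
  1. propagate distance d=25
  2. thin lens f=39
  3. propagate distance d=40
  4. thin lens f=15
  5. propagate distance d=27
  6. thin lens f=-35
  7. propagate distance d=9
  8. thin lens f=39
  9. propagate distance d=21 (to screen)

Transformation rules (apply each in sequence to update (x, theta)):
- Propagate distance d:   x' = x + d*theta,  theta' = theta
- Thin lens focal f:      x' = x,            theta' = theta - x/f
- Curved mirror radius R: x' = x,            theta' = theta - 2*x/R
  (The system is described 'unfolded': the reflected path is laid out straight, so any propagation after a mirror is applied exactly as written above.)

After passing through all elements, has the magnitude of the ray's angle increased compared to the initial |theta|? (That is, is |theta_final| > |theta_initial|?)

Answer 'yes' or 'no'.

Answer: yes

Derivation:
Initial: x=-1.0000 theta=-0.1000
After 1 (propagate distance d=25): x=-3.5000 theta=-0.1000
After 2 (thin lens f=39): x=-3.5000 theta=-2/195 (≈-0.0103)
After 3 (propagate distance d=40): x=-305/78 (≈-3.9103) theta=-2/195 (≈-0.0103)
After 4 (thin lens f=15): x=-305/78 (≈-3.9103) theta=293/1170 (≈0.2504)
After 5 (propagate distance d=27): x=556/195 (≈2.8513) theta=293/1170 (≈0.2504)
After 6 (thin lens f=-35): x=556/195 (≈2.8513) theta=13591/40950 (≈0.3319)
After 7 (propagate distance d=9): x=79693/13650 (≈5.8383) theta=13591/40950 (≈0.3319)
After 8 (thin lens f=39): x=79693/13650 (≈5.8383) theta=3233/17745 (≈0.1822)
After 9 (propagate distance d=21 (to screen)): x=1714939/177450 (≈9.6644) theta=3233/17745 (≈0.1822)
|theta_initial|=0.1000 |theta_final|=3233/17745 (≈0.1822) -> increased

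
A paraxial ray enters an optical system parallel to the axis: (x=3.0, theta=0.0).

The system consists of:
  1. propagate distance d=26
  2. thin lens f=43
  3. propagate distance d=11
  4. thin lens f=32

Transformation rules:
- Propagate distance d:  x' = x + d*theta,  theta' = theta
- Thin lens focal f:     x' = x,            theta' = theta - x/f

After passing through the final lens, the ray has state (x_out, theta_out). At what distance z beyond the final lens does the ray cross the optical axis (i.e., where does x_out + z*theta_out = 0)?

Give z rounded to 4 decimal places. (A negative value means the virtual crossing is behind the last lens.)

Answer: 16.0000

Derivation:
Initial: x=3.0000 theta=0.0000
After 1 (propagate distance d=26): x=3.0000 theta=0.0000
After 2 (thin lens f=43): x=3.0000 theta=-3/43 (≈-0.0698)
After 3 (propagate distance d=11): x=96/43 (≈2.2326) theta=-3/43 (≈-0.0698)
After 4 (thin lens f=32): x=96/43 (≈2.2326) theta=-6/43 (≈-0.1395)
z_focus = -x_out/theta_out = -(96/43)/(-6/43) = 16.0000
Rounded to 4 decimal places: z = 16.0000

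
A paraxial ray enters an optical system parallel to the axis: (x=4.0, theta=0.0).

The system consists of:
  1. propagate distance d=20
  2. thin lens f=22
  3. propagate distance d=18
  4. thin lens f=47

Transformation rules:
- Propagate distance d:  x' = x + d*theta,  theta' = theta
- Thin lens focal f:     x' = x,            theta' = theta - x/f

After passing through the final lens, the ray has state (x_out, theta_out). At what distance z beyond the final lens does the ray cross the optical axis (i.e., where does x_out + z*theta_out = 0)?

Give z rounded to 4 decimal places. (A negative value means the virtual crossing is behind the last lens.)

Answer: 3.6863

Derivation:
Initial: x=4.0000 theta=0.0000
After 1 (propagate distance d=20): x=4.0000 theta=0.0000
After 2 (thin lens f=22): x=4.0000 theta=-2/11 (≈-0.1818)
After 3 (propagate distance d=18): x=8/11 (≈0.7273) theta=-2/11 (≈-0.1818)
After 4 (thin lens f=47): x=8/11 (≈0.7273) theta=-102/517 (≈-0.1973)
z_focus = -x_out/theta_out = -(8/11)/(-102/517) = 188/51 ≈ 3.6863
Rounded to 4 decimal places: z = 3.6863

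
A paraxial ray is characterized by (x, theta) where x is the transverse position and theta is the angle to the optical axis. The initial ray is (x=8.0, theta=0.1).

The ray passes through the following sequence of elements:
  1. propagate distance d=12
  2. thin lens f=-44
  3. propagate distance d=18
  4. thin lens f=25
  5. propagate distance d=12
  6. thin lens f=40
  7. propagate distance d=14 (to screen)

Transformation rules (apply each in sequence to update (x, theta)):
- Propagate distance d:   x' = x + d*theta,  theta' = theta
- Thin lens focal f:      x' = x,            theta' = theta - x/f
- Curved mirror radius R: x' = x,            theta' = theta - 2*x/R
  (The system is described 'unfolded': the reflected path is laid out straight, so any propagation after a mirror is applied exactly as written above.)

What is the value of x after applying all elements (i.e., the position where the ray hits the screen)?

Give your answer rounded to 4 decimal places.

Initial: x=8.0000 theta=0.1000
After 1 (propagate distance d=12): x=9.2000 theta=0.1000
After 2 (thin lens f=-44): x=9.2000 theta=17/55 (≈0.3091)
After 3 (propagate distance d=18): x=812/55 (≈14.7636) theta=17/55 (≈0.3091)
After 4 (thin lens f=25): x=812/55 (≈14.7636) theta=-387/1375 (≈-0.2815)
After 5 (propagate distance d=12): x=15656/1375 (≈11.3862) theta=-387/1375 (≈-0.2815)
After 6 (thin lens f=40): x=15656/1375 (≈11.3862) theta=-3892/6875 (≈-0.5661)
After 7 (propagate distance d=14 (to screen)): x=23792/6875 (≈3.4607) theta=-3892/6875 (≈-0.5661)
Rounded to 4 decimal places: x = 3.4607

Answer: 3.4607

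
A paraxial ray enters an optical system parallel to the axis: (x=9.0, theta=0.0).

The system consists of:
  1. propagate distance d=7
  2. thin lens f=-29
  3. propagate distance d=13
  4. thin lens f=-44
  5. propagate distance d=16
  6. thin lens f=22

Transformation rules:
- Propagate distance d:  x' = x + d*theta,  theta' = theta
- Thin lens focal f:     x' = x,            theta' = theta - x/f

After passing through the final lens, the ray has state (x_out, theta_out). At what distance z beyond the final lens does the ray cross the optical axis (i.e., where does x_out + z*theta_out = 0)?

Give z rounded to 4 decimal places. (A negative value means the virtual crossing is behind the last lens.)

Initial: x=9.0000 theta=0.0000
After 1 (propagate distance d=7): x=9.0000 theta=0.0000
After 2 (thin lens f=-29): x=9.0000 theta=9/29 (≈0.3103)
After 3 (propagate distance d=13): x=378/29 (≈13.0345) theta=9/29 (≈0.3103)
After 4 (thin lens f=-44): x=378/29 (≈13.0345) theta=387/638 (≈0.6066)
After 5 (propagate distance d=16): x=7254/319 (≈22.7398) theta=387/638 (≈0.6066)
After 6 (thin lens f=22): x=7254/319 (≈22.7398) theta=-2997/7018 (≈-0.4270)
z_focus = -x_out/theta_out = -(7254/319)/(-2997/7018) = 17732/333 ≈ 53.2492
Rounded to 4 decimal places: z = 53.2492

Answer: 53.2492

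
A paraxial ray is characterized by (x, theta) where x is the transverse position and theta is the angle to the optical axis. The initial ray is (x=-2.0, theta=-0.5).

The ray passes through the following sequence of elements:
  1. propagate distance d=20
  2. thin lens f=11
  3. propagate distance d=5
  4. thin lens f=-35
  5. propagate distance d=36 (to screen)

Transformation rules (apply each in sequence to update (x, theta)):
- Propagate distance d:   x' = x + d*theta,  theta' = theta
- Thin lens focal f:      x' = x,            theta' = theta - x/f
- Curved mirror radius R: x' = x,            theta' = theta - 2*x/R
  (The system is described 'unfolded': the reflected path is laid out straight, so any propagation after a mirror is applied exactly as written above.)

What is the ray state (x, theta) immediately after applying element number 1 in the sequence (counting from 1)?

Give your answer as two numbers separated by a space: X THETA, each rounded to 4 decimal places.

Initial: x=-2.0000 theta=-0.5000
After 1 (propagate distance d=20): x=-12.0000 theta=-0.5000
Rounded to 4 decimal places: x = -12.0000, theta = -0.5000

Answer: -12.0000 -0.5000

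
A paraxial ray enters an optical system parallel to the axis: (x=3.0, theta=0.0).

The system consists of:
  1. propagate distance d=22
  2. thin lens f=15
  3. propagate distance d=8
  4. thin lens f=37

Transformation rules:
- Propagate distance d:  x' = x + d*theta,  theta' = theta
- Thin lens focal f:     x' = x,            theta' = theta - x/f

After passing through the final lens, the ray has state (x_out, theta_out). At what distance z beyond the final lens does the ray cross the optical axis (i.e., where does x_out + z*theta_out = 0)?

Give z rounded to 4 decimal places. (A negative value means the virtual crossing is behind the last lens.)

Answer: 5.8864

Derivation:
Initial: x=3.0000 theta=0.0000
After 1 (propagate distance d=22): x=3.0000 theta=0.0000
After 2 (thin lens f=15): x=3.0000 theta=-0.2000
After 3 (propagate distance d=8): x=1.4000 theta=-0.2000
After 4 (thin lens f=37): x=1.4000 theta=-44/185 (≈-0.2378)
z_focus = -x_out/theta_out = -(1.4000)/(-44/185) = 259/44 ≈ 5.8864
Rounded to 4 decimal places: z = 5.8864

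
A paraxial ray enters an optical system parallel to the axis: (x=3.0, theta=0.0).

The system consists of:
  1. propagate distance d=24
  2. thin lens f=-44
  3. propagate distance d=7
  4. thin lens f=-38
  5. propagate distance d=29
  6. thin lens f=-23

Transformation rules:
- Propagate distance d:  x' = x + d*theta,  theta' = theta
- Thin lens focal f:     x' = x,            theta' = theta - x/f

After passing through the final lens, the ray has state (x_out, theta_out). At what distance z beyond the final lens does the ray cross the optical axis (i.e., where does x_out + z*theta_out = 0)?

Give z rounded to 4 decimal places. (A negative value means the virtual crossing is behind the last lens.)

Initial: x=3.0000 theta=0.0000
After 1 (propagate distance d=24): x=3.0000 theta=0.0000
After 2 (thin lens f=-44): x=3.0000 theta=3/44 (≈0.0682)
After 3 (propagate distance d=7): x=153/44 (≈3.4773) theta=3/44 (≈0.0682)
After 4 (thin lens f=-38): x=153/44 (≈3.4773) theta=267/1672 (≈0.1597)
After 5 (propagate distance d=29): x=13557/1672 (≈8.1083) theta=267/1672 (≈0.1597)
After 6 (thin lens f=-23): x=13557/1672 (≈8.1083) theta=9849/19228 (≈0.5122)
z_focus = -x_out/theta_out = -(13557/1672)/(9849/19228) = -103937/6566 ≈ -15.8296
Rounded to 4 decimal places: z = -15.8296

Answer: -15.8296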